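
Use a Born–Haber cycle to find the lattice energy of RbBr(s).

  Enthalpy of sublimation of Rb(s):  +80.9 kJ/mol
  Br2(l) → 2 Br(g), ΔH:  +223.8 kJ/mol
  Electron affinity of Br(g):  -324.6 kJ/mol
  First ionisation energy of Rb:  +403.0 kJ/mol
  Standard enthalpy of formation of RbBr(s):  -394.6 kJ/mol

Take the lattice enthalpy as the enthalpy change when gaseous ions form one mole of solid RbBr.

U = -665.8 kJ/mol

ΔHf° = 1·ΔHsub + 1·(ΣIE) + 1/2·D(Br2) + 1·EA + U
-394.6 = 1·(+80.9) + 1·(+403.0) + 1/2·(+223.8) + 1·(-324.6) + U
U = -394.6 − (+271.2) = -665.8 kJ/mol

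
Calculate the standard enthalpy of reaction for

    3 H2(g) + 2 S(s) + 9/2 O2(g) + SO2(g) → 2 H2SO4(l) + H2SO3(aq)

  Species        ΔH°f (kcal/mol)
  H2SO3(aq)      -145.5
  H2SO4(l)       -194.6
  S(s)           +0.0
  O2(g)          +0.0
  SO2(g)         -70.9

ΔH_rxn = -463.8 kcal/mol

Products: 2·(-194.6) + 1·(-145.5) = -534.7
Reactants: 3·(+0.0) + 2·(+0.0) + 9/2·(+0.0) + 1·(-70.9) = -70.9
ΔH_rxn = (-534.7) − (-70.9) = -463.8 kcal/mol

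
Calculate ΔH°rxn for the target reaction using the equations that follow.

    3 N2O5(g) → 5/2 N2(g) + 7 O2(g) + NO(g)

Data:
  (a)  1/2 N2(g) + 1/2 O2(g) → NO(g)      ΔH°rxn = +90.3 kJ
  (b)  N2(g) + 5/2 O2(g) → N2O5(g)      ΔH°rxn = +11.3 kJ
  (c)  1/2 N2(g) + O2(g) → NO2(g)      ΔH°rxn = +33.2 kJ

(a) as written: +90.3 kJ
(b) reversed and × 3: (-3)·(+11.3) = -33.9 kJ
(c): not needed.
ΔH°rxn = (1)·(+90.3) + (-3)·(+11.3) = 56.4 kJ

ΔH°rxn = 56.4 kJ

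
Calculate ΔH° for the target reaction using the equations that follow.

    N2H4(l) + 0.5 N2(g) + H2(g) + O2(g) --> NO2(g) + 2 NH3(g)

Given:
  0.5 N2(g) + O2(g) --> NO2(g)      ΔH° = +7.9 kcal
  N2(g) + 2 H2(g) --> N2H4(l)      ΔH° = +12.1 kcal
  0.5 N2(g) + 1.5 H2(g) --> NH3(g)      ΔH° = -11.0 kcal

ΔH° = -26.2 kcal

equation 1 as written: +7.9 kcal
equation 2 reversed: -12.1 kcal
equation 3 × 2: (2)·(-11.0) = -22.0 kcal
ΔH° = (1)·(+7.9) + (-1)·(+12.1) + (2)·(-11.0) = -26.2 kcal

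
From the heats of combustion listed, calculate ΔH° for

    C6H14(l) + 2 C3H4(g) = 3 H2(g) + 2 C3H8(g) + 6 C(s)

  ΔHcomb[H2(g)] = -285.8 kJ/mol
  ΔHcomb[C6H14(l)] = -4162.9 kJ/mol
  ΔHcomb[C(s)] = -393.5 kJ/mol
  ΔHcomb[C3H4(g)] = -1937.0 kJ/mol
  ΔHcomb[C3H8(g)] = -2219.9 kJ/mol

Using ΔH = Σ nΔHc°(reactants) − Σ nΔHc°(products):
= [1·(-4162.9) + 2·(-1937.0)] − [3·(-285.8) + 2·(-2219.9) + 6·(-393.5)]
= -378.7 kJ/mol

ΔH° = -378.7 kJ/mol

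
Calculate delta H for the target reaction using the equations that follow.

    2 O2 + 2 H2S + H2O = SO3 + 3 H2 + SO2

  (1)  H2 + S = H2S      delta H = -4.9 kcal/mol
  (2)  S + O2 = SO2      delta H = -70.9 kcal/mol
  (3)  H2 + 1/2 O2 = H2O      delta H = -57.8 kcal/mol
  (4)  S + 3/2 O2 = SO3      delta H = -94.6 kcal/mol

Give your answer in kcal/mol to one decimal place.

delta H = -97.9 kcal/mol

(1) reversed and × 2: (-2)·(-4.9) = +9.8 kcal/mol
(2) as written: -70.9 kcal/mol
(3) reversed: +57.8 kcal/mol
(4) as written: -94.6 kcal/mol
Since enthalpy is a state function, delta H = (+9.8) + (-70.9) + (+57.8) + (-94.6) = -97.9 kcal/mol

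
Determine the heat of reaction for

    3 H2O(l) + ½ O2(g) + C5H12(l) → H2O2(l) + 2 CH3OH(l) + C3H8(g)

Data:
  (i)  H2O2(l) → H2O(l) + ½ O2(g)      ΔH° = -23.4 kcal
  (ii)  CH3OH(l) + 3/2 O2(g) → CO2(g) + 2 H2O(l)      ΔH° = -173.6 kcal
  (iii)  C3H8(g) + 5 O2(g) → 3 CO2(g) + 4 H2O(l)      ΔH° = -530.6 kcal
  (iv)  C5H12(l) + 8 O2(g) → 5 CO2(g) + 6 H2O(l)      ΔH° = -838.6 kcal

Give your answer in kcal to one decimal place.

ΔH° = 62.6 kcal

(i) reversed: +23.4 kcal
(ii) reversed and × 2: (-2)·(-173.6) = +347.2 kcal
(iii) reversed: +530.6 kcal
(iv) as written: -838.6 kcal
ΔH° = (+23.4) + (+347.2) + (+530.6) + (-838.6) = 62.6 kcal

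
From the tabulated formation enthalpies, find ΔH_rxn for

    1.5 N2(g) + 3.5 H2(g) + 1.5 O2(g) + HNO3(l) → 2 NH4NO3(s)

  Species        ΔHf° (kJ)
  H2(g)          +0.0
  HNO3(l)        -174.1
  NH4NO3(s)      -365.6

Products: 2·(-365.6) = -731.2
Reactants: 3/2·(+0.0) + 7/2·(+0.0) + 3/2·(+0.0) + 1·(-174.1) = -174.1
ΔH_rxn = (-731.2) − (-174.1) = -557.1 kJ

ΔH_rxn = -557.1 kJ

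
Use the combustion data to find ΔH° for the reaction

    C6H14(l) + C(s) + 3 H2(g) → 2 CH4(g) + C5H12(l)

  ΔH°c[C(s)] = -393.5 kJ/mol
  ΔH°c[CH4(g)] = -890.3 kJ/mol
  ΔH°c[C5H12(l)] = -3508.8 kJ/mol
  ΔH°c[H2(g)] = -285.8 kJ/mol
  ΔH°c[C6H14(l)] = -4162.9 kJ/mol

ΔH° = -124.4 kJ/mol

Using ΔH = Σ nΔHc°(reactants) − Σ nΔHc°(products):
= [1·(-4162.9) + 1·(-393.5) + 3·(-285.8)] − [2·(-890.3) + 1·(-3508.8)]
= -124.4 kJ/mol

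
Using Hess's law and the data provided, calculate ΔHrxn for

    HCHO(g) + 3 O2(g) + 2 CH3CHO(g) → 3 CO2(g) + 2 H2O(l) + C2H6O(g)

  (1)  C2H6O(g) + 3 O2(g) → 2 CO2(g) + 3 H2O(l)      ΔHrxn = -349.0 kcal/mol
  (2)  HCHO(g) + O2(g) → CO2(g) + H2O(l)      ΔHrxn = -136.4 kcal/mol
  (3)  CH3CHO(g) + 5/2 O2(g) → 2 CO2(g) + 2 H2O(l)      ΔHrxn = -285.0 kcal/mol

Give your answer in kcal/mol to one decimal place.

ΔHrxn = -357.4 kcal/mol

(1) reversed (C2H6O(g) must end up as a product): +349.0 kcal/mol
(2) as written (HCHO(g) already on the reactant side): -136.4 kcal/mol
(3) × 2 (scale by 2 for the 2 CH3CHO(g)): (2)·(-285.0) = -570.0 kcal/mol
ΔHrxn = (-1)·(-349.0) + (1)·(-136.4) + (2)·(-285.0) = -357.4 kcal/mol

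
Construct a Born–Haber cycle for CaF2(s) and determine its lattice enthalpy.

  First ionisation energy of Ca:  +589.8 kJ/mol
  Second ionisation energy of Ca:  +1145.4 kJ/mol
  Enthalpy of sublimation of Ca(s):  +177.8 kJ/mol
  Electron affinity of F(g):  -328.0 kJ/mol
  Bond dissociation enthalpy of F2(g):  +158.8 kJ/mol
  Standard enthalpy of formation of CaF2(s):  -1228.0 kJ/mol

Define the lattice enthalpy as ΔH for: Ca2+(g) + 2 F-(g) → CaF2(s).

U = -2643.8 kJ/mol

ΔHf° = 1·ΔHsub + 1·(ΣIE) + 1·D(F2) + 2·EA + U
-1228.0 = 1·(+177.8) + 1·(+1735.2) + 1·(+158.8) + 2·(-328.0) + U
U = -1228.0 − (+1415.8) = -2643.8 kJ/mol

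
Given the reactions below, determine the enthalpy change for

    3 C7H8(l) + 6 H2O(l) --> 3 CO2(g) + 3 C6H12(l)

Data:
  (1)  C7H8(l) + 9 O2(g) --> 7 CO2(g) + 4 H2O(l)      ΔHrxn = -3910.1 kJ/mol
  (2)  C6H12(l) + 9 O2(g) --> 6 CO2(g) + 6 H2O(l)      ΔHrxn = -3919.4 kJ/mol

(1) × 3 (×3 to match 3 C7H8(l) in the target): (3)·(-3910.1) = -11730.3 kJ/mol
(2) reversed and × 3 (reverse to put C6H12(l) on the product side; scale by 3 for the 3 C6H12(l)): (-3)·(-3919.4) = +11758.2 kJ/mol
ΔHrxn = (3)·(-3910.1) + (-3)·(-3919.4) = 27.9 kJ/mol

ΔHrxn = 27.9 kJ/mol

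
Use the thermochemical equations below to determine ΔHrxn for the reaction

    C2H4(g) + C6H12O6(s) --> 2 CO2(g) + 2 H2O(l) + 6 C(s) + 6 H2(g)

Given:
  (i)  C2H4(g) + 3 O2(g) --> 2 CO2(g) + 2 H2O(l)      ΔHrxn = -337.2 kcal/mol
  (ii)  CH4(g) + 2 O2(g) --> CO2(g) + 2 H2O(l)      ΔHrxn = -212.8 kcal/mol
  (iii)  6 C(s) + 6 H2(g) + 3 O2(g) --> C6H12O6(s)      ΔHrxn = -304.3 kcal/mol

(i) as written (C2H4(g) already on the reactant side): -337.2 kcal/mol
(ii): not needed (CH4(g) appears nowhere else).
(iii) reversed (reverse to put C6H12O6(s) on the reactant side): +304.3 kcal/mol
Combining the equations, ΔHrxn = (1)·(-337.2) + (-1)·(-304.3) = -32.9 kcal/mol

ΔHrxn = -32.9 kcal/mol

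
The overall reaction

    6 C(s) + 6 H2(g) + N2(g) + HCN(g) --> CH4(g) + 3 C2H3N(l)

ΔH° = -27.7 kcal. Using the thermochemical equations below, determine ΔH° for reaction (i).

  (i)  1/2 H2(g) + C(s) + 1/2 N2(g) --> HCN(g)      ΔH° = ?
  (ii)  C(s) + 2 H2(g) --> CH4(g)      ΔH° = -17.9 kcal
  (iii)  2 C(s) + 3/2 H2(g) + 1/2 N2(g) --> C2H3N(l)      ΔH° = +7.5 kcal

(i) reversed (HCN(g) must end up as a reactant): contributes −x
(ii) as written (CH4(g) already on the product side): -17.9 kcal
(iii) × 3 (×3 to match 3 C2H3N(l) in the target): (3)·(+7.5) = +22.5 kcal
-27.7 = (-17.9) + (+22.5) − x
x = (-27.7 − (+4.6)) / (-1) = 32.3 kcal

ΔH° = 32.3 kcal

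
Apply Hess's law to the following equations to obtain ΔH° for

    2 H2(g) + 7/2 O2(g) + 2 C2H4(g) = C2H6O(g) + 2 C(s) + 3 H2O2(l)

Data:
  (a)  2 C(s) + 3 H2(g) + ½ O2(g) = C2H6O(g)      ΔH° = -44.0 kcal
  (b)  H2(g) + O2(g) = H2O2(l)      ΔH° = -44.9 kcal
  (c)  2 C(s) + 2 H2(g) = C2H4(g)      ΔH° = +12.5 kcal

ΔH° = -203.7 kcal

(a) as written: -44.0 kcal
(b) × 3: (3)·(-44.9) = -134.7 kcal
(c) reversed and × 2: (-2)·(+12.5) = -25.0 kcal
Combining the equations, ΔH° = (1)·(-44.0) + (3)·(-44.9) + (-2)·(+12.5) = -203.7 kcal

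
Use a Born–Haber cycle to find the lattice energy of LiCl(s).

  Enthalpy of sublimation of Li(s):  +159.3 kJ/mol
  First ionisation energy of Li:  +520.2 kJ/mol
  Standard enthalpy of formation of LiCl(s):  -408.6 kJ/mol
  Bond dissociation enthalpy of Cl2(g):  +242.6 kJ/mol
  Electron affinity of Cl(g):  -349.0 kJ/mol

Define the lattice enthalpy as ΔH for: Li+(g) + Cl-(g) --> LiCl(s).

ΔHf° = 1·ΔHsub + 1·(ΣIE) + 1/2·D(Cl2) + 1·EA + U
-408.6 = 1·(+159.3) + 1·(+520.2) + 1/2·(+242.6) + 1·(-349.0) + U
U = -408.6 − (+451.8) = -860.4 kJ/mol

U = -860.4 kJ/mol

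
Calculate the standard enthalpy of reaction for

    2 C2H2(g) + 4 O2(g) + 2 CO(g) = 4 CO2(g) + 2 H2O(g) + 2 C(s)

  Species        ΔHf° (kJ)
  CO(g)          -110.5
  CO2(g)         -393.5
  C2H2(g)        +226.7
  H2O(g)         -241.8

ΔH°rxn = -2290.0 kJ

Products: 4·(-393.5) + 2·(-241.8) + 2·(+0.0) = -2057.6
Reactants: 2·(+226.7) + 4·(+0.0) + 2·(-110.5) = +232.4
ΔH°rxn = (-2057.6) − (+232.4) = -2290.0 kJ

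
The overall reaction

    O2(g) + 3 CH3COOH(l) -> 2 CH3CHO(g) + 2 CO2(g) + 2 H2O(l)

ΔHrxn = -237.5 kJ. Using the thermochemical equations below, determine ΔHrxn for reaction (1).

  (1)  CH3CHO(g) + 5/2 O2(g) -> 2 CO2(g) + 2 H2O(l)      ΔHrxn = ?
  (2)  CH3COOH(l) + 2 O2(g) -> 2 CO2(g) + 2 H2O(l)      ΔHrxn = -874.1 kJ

ΔHrxn = -1192.4 kJ

(1) reversed and × 2: contributes −2·x
(2) × 3: (3)·(-874.1) = -2622.3 kJ
-237.5 = (-2622.3) − 2·x
x = (-237.5 − (-2622.3)) / (-2) = -1192.4 kJ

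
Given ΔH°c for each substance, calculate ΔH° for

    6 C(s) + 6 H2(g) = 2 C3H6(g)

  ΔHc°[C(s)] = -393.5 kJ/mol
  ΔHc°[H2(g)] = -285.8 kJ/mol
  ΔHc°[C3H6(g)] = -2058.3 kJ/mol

With combustion enthalpies, reactants minus products:
= [6·(-393.5) + 6·(-285.8)] − [2·(-2058.3)]
= 40.8 kJ/mol

ΔH° = 40.8 kJ/mol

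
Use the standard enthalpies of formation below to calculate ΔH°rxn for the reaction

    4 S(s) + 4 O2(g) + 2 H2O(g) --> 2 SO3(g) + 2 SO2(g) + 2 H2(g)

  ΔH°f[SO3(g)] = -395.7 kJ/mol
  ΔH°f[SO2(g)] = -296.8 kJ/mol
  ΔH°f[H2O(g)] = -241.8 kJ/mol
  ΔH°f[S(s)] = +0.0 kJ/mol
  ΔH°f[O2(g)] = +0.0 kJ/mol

ΔH°rxn = -901.4 kJ/mol

Products: 2·(-395.7) + 2·(-296.8) + 2·(+0.0) = -1385.0
Reactants: 4·(+0.0) + 4·(+0.0) + 2·(-241.8) = -483.6
ΔH°rxn = (-1385.0) − (-483.6) = -901.4 kJ/mol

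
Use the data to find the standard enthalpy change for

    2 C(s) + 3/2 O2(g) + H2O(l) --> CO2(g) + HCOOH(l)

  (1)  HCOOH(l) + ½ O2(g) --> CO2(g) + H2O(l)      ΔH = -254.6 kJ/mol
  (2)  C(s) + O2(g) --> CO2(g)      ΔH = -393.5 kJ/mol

ΔH = -532.4 kJ/mol

(1) reversed: +254.6 kJ/mol
(2) × 2: (2)·(-393.5) = -787.0 kJ/mol
ΔH = (-1)·(-254.6) + (2)·(-393.5) = -532.4 kJ/mol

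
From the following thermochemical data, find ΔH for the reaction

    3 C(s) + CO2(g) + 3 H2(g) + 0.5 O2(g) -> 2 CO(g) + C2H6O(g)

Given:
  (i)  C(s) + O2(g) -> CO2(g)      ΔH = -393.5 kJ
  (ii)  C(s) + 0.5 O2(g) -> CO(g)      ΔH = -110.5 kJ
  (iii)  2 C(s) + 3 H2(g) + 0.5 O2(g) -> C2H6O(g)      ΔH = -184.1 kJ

ΔH = -11.6 kJ

(i) reversed: +393.5 kJ
(ii) × 2: (2)·(-110.5) = -221.0 kJ
(iii) as written: -184.1 kJ
ΔH = (+393.5) + (-221.0) + (-184.1) = -11.6 kJ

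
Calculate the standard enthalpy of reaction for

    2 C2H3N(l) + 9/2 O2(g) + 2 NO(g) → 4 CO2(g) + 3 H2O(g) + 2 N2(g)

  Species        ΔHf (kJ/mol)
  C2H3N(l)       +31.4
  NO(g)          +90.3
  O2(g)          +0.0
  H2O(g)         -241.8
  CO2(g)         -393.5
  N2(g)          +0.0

Products: 4·(-393.5) + 3·(-241.8) + 2·(+0.0) = -2299.4
Reactants: 2·(+31.4) + 9/2·(+0.0) + 2·(+90.3) = +243.4
ΔHrxn = (-2299.4) − (+243.4) = -2542.8 kJ/mol

ΔHrxn = -2542.8 kJ/mol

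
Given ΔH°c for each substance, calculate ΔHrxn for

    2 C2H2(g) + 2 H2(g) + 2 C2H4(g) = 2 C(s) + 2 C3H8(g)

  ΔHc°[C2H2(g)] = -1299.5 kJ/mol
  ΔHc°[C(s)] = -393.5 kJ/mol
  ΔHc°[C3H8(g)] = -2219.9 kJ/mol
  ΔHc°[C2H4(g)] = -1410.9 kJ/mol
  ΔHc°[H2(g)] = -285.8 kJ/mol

ΔHrxn = -765.6 kJ/mol

Using ΔH = Σ nΔHc°(reactants) − Σ nΔHc°(products):
= [2·(-1299.5) + 2·(-285.8) + 2·(-1410.9)] − [2·(-393.5) + 2·(-2219.9)]
= -765.6 kJ/mol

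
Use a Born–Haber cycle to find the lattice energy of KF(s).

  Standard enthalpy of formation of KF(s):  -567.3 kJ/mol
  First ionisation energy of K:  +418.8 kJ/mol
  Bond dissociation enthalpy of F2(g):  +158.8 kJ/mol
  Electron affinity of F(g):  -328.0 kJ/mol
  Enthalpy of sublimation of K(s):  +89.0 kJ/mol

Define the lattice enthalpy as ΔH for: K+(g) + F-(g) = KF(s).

ΔHf° = 1·ΔHsub + 1·(ΣIE) + 1/2·D(F2) + 1·EA + U
-567.3 = 1·(+89.0) + 1·(+418.8) + 1/2·(+158.8) + 1·(-328.0) + U
U = -567.3 − (+259.2) = -826.5 kJ/mol

U = -826.5 kJ/mol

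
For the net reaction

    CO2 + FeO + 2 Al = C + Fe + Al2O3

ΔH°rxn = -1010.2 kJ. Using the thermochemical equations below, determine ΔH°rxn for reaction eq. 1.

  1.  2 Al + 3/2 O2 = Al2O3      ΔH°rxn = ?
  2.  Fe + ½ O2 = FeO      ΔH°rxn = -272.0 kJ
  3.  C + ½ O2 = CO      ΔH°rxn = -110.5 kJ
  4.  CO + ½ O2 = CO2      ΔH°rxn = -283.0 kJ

ΔH°rxn = -1675.7 kJ

eq. 1 as written: contributes x
eq. 2 reversed: +272.0 kJ
eq. 3 reversed: +110.5 kJ
eq. 4 reversed: +283.0 kJ
-1010.2 = (+272.0) + (+110.5) + (+283.0) + x
x = (-1010.2 − (+665.5)) / (1) = -1675.7 kJ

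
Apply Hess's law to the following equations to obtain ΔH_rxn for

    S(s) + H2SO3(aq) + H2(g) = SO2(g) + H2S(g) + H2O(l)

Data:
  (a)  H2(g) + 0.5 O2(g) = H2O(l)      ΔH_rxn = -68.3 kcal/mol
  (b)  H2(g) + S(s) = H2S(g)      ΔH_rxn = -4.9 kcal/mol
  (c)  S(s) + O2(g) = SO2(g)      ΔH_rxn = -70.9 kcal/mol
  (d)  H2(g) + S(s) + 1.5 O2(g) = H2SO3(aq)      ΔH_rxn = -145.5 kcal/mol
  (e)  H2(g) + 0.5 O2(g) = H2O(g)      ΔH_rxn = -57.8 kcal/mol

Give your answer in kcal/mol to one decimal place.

ΔH_rxn = 1.4 kcal/mol

(a) as written (H2O(l) already on the product side): -68.3 kcal/mol
(b) as written (H2S(g) already on the product side): -4.9 kcal/mol
(c) as written (SO2(g) already on the product side): -70.9 kcal/mol
(d) reversed (reverse to put H2SO3(aq) on the reactant side): +145.5 kcal/mol
(e): not needed (H2O(g) appears nowhere else).
ΔH_rxn = (-68.3) + (-4.9) + (-70.9) + (+145.5) = 1.4 kcal/mol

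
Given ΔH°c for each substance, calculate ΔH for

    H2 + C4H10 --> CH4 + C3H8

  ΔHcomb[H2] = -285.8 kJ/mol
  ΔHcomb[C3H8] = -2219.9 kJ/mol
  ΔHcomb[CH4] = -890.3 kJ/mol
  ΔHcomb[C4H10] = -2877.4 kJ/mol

ΔH = -53.0 kJ/mol

With combustion enthalpies, reactants minus products:
= [1·(-285.8) + 1·(-2877.4)] − [1·(-890.3) + 1·(-2219.9)]
= -53.0 kJ/mol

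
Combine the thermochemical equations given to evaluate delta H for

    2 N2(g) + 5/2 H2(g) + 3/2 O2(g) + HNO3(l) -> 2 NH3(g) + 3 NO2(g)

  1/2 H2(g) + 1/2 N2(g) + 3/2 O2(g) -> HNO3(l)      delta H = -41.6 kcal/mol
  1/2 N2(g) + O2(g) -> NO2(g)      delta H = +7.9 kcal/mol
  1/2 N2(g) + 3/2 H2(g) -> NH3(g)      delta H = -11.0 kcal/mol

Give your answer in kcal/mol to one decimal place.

equation 1 reversed (reverse to put HNO3(l) on the reactant side): +41.6 kcal/mol
equation 2 × 3 (scale by 3 for the 3 NO2(g)): (3)·(+7.9) = +23.7 kcal/mol
equation 3 × 2 (scale by 2 for the 2 NH3(g)): (2)·(-11.0) = -22.0 kcal/mol
delta H = (-1)·(-41.6) + (3)·(+7.9) + (2)·(-11.0) = 43.3 kcal/mol

delta H = 43.3 kcal/mol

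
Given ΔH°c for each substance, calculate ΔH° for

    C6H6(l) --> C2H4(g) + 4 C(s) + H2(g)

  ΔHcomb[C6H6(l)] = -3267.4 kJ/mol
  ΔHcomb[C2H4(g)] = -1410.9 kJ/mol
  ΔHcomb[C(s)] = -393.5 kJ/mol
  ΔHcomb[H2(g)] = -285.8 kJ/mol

Using ΔH = Σ nΔHc°(reactants) − Σ nΔHc°(products):
= [1·(-3267.4)] − [1·(-1410.9) + 4·(-393.5) + 1·(-285.8)]
= 3.3 kJ/mol

ΔH° = 3.3 kJ/mol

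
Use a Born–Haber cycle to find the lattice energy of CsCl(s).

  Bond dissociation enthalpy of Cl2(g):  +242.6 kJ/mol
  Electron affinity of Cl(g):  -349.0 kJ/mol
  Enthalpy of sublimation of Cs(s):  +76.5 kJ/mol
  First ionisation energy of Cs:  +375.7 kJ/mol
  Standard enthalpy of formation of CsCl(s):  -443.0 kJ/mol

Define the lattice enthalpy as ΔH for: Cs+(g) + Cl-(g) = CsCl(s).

U = -667.5 kJ/mol

ΔHf° = 1·ΔHsub + 1·(ΣIE) + 1/2·D(Cl2) + 1·EA + U
-443.0 = 1·(+76.5) + 1·(+375.7) + 1/2·(+242.6) + 1·(-349.0) + U
U = -443.0 − (+224.5) = -667.5 kJ/mol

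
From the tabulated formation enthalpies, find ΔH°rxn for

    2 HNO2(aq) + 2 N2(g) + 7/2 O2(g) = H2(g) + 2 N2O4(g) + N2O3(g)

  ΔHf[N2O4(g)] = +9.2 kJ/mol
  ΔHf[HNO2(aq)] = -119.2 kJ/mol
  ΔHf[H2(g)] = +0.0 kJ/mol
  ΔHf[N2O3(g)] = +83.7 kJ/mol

ΔH°rxn = Σ nΔHf°(products) − Σ nΔHf°(reactants).
Products: 1·(+0.0) + 2·(+9.2) + 1·(+83.7) = +102.1
Reactants: 2·(-119.2) + 2·(+0.0) + 7/2·(+0.0) = -238.4
ΔH°rxn = (+102.1) − (-238.4) = 340.5 kJ/mol

ΔH°rxn = 340.5 kJ/mol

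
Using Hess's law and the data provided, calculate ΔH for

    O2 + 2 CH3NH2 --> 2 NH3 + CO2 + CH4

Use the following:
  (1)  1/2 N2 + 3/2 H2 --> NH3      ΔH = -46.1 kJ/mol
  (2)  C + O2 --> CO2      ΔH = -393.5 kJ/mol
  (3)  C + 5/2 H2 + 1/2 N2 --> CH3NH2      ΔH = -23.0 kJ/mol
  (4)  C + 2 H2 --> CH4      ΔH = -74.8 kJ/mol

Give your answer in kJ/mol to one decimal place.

(1) × 2: (2)·(-46.1) = -92.2 kJ/mol
(2) as written: -393.5 kJ/mol
(3) reversed and × 2: (-2)·(-23.0) = +46.0 kJ/mol
(4) as written: -74.8 kJ/mol
ΔH = (2)·(-46.1) + (1)·(-393.5) + (-2)·(-23.0) + (1)·(-74.8) = -514.5 kJ/mol

ΔH = -514.5 kJ/mol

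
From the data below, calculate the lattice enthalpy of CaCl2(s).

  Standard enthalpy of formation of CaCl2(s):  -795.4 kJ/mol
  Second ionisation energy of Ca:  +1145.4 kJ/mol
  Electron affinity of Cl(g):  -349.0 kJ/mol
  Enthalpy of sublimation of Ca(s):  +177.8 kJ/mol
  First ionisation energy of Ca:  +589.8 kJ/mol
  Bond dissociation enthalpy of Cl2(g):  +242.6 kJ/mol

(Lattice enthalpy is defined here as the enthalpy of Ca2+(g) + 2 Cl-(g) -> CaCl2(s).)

ΔHf° = 1·ΔHsub + 1·(ΣIE) + 1·D(Cl2) + 2·EA + U
-795.4 = 1·(+177.8) + 1·(+1735.2) + 1·(+242.6) + 2·(-349.0) + U
U = -795.4 − (+1457.6) = -2253.0 kJ/mol

U = -2253.0 kJ/mol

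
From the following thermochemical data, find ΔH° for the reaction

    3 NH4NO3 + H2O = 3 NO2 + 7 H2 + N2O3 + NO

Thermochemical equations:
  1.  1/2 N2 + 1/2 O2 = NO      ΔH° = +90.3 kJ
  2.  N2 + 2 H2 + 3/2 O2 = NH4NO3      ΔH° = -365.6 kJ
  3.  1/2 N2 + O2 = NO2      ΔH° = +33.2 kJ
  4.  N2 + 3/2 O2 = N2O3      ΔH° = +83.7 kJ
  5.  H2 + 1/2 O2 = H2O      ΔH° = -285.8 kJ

eq. 1 as written: +90.3 kJ
eq. 2 reversed and × 3: (-3)·(-365.6) = +1096.8 kJ
eq. 3 × 3: (3)·(+33.2) = +99.6 kJ
eq. 4 as written: +83.7 kJ
eq. 5 reversed: +285.8 kJ
Combining the equations, ΔH° = (1)·(+90.3) + (-3)·(-365.6) + (3)·(+33.2) + (1)·(+83.7) + (-1)·(-285.8) = 1656.2 kJ

ΔH° = 1656.2 kJ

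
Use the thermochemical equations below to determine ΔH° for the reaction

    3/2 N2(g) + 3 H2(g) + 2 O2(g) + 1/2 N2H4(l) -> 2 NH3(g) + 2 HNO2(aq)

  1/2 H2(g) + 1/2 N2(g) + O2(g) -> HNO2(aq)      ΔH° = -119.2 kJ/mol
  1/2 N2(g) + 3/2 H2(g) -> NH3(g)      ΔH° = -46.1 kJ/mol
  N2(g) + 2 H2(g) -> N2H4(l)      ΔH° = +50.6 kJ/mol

ΔH° = -355.9 kJ/mol

equation 1 × 2 (scale by 2 for the 2 HNO2(aq)): (2)·(-119.2) = -238.4 kJ/mol
equation 2 × 2 (×2 to match 2 NH3(g) in the target): (2)·(-46.1) = -92.2 kJ/mol
equation 3 reversed and × 1/2 (reverse to put N2H4(l) on the reactant side; scale by 1/2 for the 1/2 N2H4(l)): (-1/2)·(+50.6) = -25.3 kJ/mol
Since enthalpy is a state function, ΔH° = (2)·(-119.2) + (2)·(-46.1) + (-1/2)·(+50.6) = -355.9 kJ/mol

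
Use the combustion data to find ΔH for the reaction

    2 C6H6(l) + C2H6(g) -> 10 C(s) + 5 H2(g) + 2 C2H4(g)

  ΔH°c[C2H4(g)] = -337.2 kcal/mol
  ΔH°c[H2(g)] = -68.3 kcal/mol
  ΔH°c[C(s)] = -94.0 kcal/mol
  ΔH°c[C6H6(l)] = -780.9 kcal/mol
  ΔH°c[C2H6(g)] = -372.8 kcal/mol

ΔH = 21.3 kcal/mol

With combustion enthalpies, reactants minus products:
= [2·(-780.9) + 1·(-372.8)] − [10·(-94.0) + 5·(-68.3) + 2·(-337.2)]
= 21.3 kcal/mol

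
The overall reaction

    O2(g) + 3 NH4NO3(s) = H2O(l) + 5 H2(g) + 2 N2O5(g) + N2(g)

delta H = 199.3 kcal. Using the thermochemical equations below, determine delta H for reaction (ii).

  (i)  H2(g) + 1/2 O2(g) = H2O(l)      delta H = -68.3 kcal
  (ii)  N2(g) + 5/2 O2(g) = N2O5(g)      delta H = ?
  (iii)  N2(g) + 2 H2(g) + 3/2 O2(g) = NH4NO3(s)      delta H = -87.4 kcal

delta H = 2.7 kcal

(i) as written: -68.3 kcal
(ii) × 2: contributes 2·x
(iii) reversed and × 3: (-3)·(-87.4) = +262.2 kcal
+199.3 = (-68.3) + (+262.2) + 2·x
x = (+199.3 − (+193.9)) / (2) = 2.7 kcal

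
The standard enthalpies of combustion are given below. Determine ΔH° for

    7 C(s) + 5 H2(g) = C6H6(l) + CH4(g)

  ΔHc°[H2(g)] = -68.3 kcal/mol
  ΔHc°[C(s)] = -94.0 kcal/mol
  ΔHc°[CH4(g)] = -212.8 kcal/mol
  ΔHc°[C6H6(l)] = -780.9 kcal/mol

ΔH° = -5.8 kcal/mol

Using ΔH = Σ nΔHc°(reactants) − Σ nΔHc°(products):
= [7·(-94.0) + 5·(-68.3)] − [1·(-780.9) + 1·(-212.8)]
= -5.8 kcal/mol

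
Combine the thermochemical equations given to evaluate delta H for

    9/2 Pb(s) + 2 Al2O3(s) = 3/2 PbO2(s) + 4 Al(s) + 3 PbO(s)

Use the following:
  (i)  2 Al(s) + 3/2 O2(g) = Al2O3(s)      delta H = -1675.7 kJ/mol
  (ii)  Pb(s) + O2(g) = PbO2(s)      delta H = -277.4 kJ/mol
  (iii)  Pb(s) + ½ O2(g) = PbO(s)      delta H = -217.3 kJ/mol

(i) reversed and × 2 (Al2O3(s) must end up as a reactant; ×2 to match 2 Al2O3(s) in the target): (-2)·(-1675.7) = +3351.4 kJ/mol
(ii) × 3/2 (scale by 3/2 for the 3/2 PbO2(s)): (3/2)·(-277.4) = -416.1 kJ/mol
(iii) × 3 (×3 to match 3 PbO(s) in the target): (3)·(-217.3) = -651.9 kJ/mol
By Hess's law, delta H = (-2)·(-1675.7) + (3/2)·(-277.4) + (3)·(-217.3) = 2283.4 kJ/mol

delta H = 2283.4 kJ/mol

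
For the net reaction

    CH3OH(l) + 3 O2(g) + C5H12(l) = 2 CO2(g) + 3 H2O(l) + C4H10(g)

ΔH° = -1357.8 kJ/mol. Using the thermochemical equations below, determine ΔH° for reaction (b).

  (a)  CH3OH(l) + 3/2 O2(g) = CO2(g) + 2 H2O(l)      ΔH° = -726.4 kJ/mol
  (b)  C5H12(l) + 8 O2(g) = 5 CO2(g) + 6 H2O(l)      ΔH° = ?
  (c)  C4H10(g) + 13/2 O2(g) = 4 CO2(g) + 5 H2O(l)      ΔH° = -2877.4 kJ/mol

ΔH° = -3508.8 kJ/mol

(a) as written (CH3OH(l) already on the reactant side): -726.4 kJ/mol
(b) as written (C5H12(l) already on the reactant side): contributes x
(c) reversed (reverse to put C4H10(g) on the product side): +2877.4 kJ/mol
-1357.8 = (-726.4) + (+2877.4) + x
x = (-1357.8 − (+2151.0)) / (1) = -3508.8 kJ/mol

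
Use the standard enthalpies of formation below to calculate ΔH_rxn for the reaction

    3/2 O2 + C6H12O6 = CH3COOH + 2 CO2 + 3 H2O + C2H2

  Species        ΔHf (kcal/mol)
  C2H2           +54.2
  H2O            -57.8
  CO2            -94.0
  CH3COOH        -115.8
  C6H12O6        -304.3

ΔH_rxn = -118.7 kcal/mol

Products: 1·(-115.8) + 2·(-94.0) + 3·(-57.8) + 1·(+54.2) = -423.0
Reactants: 3/2·(+0.0) + 1·(-304.3) = -304.3
ΔH_rxn = (-423.0) − (-304.3) = -118.7 kcal/mol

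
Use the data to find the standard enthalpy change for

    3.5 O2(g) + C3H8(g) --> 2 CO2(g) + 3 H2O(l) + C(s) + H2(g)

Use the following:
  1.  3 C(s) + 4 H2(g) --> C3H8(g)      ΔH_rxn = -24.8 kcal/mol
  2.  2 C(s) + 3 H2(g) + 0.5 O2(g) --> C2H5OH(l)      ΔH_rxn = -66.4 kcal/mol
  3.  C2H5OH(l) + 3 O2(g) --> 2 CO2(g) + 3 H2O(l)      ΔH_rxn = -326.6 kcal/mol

ΔH_rxn = -368.2 kcal/mol

eq. 1 reversed (C3H8(g) must end up as a reactant): +24.8 kcal/mol
eq. 2 as written: -66.4 kcal/mol
eq. 3 as written (CO2(g) already on the product side): -326.6 kcal/mol
ΔH_rxn = (+24.8) + (-66.4) + (-326.6) = -368.2 kcal/mol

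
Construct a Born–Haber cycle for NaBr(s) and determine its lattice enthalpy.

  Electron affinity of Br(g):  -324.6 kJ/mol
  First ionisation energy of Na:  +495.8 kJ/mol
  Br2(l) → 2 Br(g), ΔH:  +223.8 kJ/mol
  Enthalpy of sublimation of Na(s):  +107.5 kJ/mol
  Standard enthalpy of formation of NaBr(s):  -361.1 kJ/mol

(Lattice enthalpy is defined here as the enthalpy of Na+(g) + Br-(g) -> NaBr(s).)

U = -751.7 kJ/mol

ΔHf° = 1·ΔHsub + 1·(ΣIE) + 1/2·D(Br2) + 1·EA + U
-361.1 = 1·(+107.5) + 1·(+495.8) + 1/2·(+223.8) + 1·(-324.6) + U
U = -361.1 − (+390.6) = -751.7 kJ/mol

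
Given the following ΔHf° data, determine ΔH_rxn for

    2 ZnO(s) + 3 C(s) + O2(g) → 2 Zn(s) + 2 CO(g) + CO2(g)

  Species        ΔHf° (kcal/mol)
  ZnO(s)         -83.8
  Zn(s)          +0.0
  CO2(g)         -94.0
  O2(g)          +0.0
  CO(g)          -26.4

Products: 2·(+0.0) + 2·(-26.4) + 1·(-94.0) = -146.8
Reactants: 2·(-83.8) + 3·(+0.0) + 1·(+0.0) = -167.6
ΔH_rxn = (-146.8) − (-167.6) = 20.8 kcal/mol

ΔH_rxn = 20.8 kcal/mol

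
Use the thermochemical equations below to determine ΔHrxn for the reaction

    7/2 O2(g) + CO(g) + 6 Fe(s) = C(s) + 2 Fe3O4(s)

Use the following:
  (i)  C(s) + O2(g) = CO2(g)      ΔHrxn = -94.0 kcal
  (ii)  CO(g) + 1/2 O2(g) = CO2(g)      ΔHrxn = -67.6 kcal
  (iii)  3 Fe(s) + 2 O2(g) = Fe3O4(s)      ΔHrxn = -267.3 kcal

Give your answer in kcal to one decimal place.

ΔHrxn = -508.2 kcal

(i) reversed: +94.0 kcal
(ii) as written: -67.6 kcal
(iii) × 2: (2)·(-267.3) = -534.6 kcal
Summing the manipulated equations, ΔHrxn = (-1)·(-94.0) + (1)·(-67.6) + (2)·(-267.3) = -508.2 kcal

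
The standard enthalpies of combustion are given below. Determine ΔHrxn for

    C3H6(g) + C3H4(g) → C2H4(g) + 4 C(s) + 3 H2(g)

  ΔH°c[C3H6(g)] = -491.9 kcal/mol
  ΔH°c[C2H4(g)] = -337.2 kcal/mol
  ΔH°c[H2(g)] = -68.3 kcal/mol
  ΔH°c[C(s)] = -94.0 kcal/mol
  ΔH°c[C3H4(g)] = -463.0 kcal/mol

Using ΔH = Σ nΔHc°(reactants) − Σ nΔHc°(products):
= [1·(-491.9) + 1·(-463.0)] − [1·(-337.2) + 4·(-94.0) + 3·(-68.3)]
= -36.8 kcal/mol

ΔHrxn = -36.8 kcal/mol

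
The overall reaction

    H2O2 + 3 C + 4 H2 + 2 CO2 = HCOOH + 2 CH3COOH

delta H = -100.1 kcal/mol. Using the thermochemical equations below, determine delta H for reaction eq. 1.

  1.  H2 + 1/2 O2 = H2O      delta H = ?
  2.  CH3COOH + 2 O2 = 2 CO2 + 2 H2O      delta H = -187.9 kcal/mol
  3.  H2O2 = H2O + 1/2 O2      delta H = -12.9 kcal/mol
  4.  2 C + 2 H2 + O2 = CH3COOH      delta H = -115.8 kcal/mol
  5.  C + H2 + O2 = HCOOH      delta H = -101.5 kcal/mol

eq. 1 as written: contributes x
eq. 2 reversed: +187.9 kcal/mol
eq. 3 as written: -12.9 kcal/mol
eq. 4 as written: -115.8 kcal/mol
eq. 5 as written: -101.5 kcal/mol
-100.1 = (+187.9) + (-12.9) + (-115.8) + (-101.5) + x
x = (-100.1 − (-42.3)) / (1) = -57.8 kcal/mol

delta H = -57.8 kcal/mol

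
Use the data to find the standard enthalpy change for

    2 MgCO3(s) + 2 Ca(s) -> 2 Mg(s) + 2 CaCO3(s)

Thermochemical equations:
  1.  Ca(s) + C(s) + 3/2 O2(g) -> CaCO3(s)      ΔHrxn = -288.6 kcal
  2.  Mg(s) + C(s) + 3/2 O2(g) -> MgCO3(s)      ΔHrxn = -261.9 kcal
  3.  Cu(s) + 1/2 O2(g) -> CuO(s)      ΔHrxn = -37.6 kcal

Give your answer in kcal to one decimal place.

eq. 1 × 2 (×2 to match 2 CaCO3(s) in the target): (2)·(-288.6) = -577.2 kcal
eq. 2 reversed and × 2 (reverse to put MgCO3(s) on the reactant side; ×2 to match 2 MgCO3(s) in the target): (-2)·(-261.9) = +523.8 kcal
eq. 3: not needed (CuO(s) appears nowhere else).
Combining the equations, ΔHrxn = (-577.2) + (+523.8) = -53.4 kcal

ΔHrxn = -53.4 kcal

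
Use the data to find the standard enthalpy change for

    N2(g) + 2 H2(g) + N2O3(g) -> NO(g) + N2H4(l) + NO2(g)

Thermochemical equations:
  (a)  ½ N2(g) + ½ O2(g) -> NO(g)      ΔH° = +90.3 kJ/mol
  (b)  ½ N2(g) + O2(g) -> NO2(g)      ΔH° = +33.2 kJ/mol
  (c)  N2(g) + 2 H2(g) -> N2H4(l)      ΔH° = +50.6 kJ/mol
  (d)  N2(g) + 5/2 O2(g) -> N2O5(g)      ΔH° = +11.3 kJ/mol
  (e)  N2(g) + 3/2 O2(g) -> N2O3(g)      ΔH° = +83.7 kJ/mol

(a) as written: +90.3 kJ/mol
(b) as written: +33.2 kJ/mol
(c) as written: +50.6 kJ/mol
(d): not needed.
(e) reversed: -83.7 kJ/mol
Combining the equations, ΔH° = (+90.3) + (+33.2) + (+50.6) + (-83.7) = 90.4 kJ/mol

ΔH° = 90.4 kJ/mol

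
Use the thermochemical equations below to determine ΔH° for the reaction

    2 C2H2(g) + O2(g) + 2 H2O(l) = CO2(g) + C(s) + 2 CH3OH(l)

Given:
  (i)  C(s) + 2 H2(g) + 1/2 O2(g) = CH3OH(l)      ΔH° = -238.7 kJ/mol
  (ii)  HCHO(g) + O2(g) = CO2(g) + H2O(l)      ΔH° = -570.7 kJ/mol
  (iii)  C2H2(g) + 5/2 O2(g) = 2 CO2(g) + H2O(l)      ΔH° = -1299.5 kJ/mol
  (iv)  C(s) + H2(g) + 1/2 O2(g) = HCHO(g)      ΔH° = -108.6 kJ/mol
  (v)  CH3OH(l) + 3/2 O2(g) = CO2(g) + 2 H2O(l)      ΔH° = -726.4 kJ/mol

ΔH° = -752.7 kJ/mol

(i) as written: -238.7 kJ/mol
(ii) reversed and × 2: (-2)·(-570.7) = +1141.4 kJ/mol
(iii) × 2 (scale by 2 for the 2 C2H2(g)): (2)·(-1299.5) = -2599.0 kJ/mol
(iv) reversed and × 2: (-2)·(-108.6) = +217.2 kJ/mol
(v) reversed: +726.4 kJ/mol
By Hess's law, ΔH° = (-238.7) + (+1141.4) + (-2599.0) + (+217.2) + (+726.4) = -752.7 kJ/mol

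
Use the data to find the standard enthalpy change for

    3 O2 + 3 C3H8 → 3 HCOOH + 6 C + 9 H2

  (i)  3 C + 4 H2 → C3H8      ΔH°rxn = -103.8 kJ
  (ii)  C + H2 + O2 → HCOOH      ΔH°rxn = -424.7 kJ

(i) reversed and × 3: (-3)·(-103.8) = +311.4 kJ
(ii) × 3: (3)·(-424.7) = -1274.1 kJ
Combining the equations, ΔH°rxn = (+311.4) + (-1274.1) = -962.7 kJ

ΔH°rxn = -962.7 kJ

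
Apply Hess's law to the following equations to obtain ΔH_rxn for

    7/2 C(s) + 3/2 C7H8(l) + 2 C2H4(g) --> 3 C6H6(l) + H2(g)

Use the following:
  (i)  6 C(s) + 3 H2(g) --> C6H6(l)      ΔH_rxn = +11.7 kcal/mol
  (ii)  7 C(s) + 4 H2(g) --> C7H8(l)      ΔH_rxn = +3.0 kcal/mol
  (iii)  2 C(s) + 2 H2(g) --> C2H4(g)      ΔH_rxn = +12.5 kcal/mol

(i) × 3: (3)·(+11.7) = +35.1 kcal/mol
(ii) reversed and × 3/2: (-3/2)·(+3.0) = -4.5 kcal/mol
(iii) reversed and × 2: (-2)·(+12.5) = -25.0 kcal/mol
By Hess's law, ΔH_rxn = (+35.1) + (-4.5) + (-25.0) = 5.6 kcal/mol

ΔH_rxn = 5.6 kcal/mol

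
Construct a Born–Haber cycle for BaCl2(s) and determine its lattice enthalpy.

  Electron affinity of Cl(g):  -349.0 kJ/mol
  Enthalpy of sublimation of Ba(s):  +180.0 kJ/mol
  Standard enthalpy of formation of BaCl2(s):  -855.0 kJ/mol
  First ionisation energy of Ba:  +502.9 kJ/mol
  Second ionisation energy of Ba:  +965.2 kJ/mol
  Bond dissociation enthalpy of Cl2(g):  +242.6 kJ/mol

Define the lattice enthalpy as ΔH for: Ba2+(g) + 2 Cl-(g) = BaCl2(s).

ΔHf° = 1·ΔHsub + 1·(ΣIE) + 1·D(Cl2) + 2·EA + U
-855.0 = 1·(+180.0) + 1·(+1468.1) + 1·(+242.6) + 2·(-349.0) + U
U = -855.0 − (+1192.7) = -2047.7 kJ/mol

U = -2047.7 kJ/mol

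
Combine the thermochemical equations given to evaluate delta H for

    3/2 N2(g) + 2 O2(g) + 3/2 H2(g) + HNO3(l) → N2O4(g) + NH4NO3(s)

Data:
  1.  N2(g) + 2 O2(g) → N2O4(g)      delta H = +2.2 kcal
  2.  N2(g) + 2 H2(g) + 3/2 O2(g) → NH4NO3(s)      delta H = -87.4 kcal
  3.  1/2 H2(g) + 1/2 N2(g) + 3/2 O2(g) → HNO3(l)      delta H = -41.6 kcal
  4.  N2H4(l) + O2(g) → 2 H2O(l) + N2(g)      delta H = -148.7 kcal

delta H = -43.6 kcal

eq. 1 as written: +2.2 kcal
eq. 2 as written: -87.4 kcal
eq. 3 reversed: +41.6 kcal
eq. 4: not needed.
By Hess's law, delta H = (+2.2) + (-87.4) + (+41.6) = -43.6 kcal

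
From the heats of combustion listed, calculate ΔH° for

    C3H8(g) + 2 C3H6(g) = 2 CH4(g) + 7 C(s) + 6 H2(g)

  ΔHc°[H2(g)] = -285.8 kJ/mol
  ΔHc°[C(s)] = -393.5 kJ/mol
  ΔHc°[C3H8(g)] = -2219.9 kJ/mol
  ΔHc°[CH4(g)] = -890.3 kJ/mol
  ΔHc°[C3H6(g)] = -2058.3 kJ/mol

With combustion enthalpies, reactants minus products:
= [1·(-2219.9) + 2·(-2058.3)] − [2·(-890.3) + 7·(-393.5) + 6·(-285.8)]
= -86.6 kJ/mol

ΔH° = -86.6 kJ/mol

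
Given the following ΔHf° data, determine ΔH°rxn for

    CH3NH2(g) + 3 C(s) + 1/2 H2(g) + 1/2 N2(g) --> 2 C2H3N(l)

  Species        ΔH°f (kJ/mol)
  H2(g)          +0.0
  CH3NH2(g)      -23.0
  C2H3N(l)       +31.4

ΔH°rxn = 85.8 kJ/mol

ΔH°rxn = Σ nΔHf°(products) − Σ nΔHf°(reactants).
Products: 2·(+31.4) = +62.8
Reactants: 1·(-23.0) + 3·(+0.0) + 1/2·(+0.0) + 1/2·(+0.0) = -23.0
ΔH°rxn = (+62.8) − (-23.0) = 85.8 kJ/mol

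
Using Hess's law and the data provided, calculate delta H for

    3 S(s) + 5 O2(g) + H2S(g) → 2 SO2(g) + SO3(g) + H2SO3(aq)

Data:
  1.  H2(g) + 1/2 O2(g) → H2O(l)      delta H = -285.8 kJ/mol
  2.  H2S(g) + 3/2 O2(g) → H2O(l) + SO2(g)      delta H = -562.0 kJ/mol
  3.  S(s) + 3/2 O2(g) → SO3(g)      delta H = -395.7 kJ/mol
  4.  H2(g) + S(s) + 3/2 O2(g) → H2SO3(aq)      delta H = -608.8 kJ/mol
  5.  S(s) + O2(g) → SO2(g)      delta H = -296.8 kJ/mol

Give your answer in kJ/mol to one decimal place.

delta H = -1577.5 kJ/mol

eq. 1 reversed: +285.8 kJ/mol
eq. 2 as written: -562.0 kJ/mol
eq. 3 as written: -395.7 kJ/mol
eq. 4 as written: -608.8 kJ/mol
eq. 5 as written: -296.8 kJ/mol
delta H = (-1)·(-285.8) + (1)·(-562.0) + (1)·(-395.7) + (1)·(-608.8) + (1)·(-296.8) = -1577.5 kJ/mol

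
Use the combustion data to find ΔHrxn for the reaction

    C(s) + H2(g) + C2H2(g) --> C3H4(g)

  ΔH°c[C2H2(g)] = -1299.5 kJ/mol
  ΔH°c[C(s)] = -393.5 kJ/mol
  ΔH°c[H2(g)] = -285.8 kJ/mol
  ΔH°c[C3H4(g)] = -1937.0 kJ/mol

ΔHrxn = -41.8 kJ/mol

With combustion enthalpies, reactants minus products:
= [1·(-393.5) + 1·(-285.8) + 1·(-1299.5)] − [1·(-1937.0)]
= -41.8 kJ/mol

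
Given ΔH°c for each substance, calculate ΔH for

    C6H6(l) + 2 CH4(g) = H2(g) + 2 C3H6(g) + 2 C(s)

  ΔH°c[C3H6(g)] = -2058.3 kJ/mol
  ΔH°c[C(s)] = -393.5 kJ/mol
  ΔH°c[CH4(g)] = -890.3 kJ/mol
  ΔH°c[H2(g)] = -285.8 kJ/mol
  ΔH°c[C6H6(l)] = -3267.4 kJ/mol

ΔH = 141.4 kJ/mol

With combustion enthalpies, reactants minus products:
= [1·(-3267.4) + 2·(-890.3)] − [1·(-285.8) + 2·(-2058.3) + 2·(-393.5)]
= 141.4 kJ/mol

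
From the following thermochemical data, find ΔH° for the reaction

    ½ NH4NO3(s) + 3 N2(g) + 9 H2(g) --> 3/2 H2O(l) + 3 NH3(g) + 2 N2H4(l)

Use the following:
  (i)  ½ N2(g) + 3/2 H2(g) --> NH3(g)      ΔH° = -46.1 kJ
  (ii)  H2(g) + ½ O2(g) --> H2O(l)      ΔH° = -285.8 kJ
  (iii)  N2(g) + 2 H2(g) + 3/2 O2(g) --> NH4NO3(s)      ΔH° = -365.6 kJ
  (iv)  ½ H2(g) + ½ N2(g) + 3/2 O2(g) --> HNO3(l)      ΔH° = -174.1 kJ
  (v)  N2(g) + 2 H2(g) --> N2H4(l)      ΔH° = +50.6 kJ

(i) × 3: (3)·(-46.1) = -138.3 kJ
(ii) × 3/2: (3/2)·(-285.8) = -428.7 kJ
(iii) reversed and × 1/2: (-1/2)·(-365.6) = +182.8 kJ
(iv): not needed.
(v) × 2: (2)·(+50.6) = +101.2 kJ
Summing the manipulated equations, ΔH° = (-138.3) + (-428.7) + (+182.8) + (+101.2) = -283.0 kJ

ΔH° = -283.0 kJ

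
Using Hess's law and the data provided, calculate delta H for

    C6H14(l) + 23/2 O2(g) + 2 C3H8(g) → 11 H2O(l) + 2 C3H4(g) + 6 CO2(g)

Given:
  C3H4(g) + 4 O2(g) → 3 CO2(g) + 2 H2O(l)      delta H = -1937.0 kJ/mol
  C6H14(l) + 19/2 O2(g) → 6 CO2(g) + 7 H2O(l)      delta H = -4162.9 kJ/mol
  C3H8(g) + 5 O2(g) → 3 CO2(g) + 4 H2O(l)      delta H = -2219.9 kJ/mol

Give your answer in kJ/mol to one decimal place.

equation 1 reversed and × 2: (-2)·(-1937.0) = +3874.0 kJ/mol
equation 2 as written: -4162.9 kJ/mol
equation 3 × 2: (2)·(-2219.9) = -4439.8 kJ/mol
Since enthalpy is a state function, delta H = (+3874.0) + (-4162.9) + (-4439.8) = -4728.7 kJ/mol

delta H = -4728.7 kJ/mol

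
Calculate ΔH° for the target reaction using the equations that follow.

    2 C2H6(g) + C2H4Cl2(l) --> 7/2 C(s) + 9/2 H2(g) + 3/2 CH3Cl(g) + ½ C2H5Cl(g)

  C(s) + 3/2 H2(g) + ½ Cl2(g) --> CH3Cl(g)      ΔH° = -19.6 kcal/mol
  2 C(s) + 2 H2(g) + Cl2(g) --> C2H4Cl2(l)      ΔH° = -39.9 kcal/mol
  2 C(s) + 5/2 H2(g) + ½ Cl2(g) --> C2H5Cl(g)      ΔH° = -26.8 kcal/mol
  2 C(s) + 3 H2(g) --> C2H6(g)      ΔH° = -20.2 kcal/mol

ΔH° = 37.5 kcal/mol

equation 1 × 3/2: (3/2)·(-19.6) = -29.4 kcal/mol
equation 2 reversed: +39.9 kcal/mol
equation 3 × 1/2: (1/2)·(-26.8) = -13.4 kcal/mol
equation 4 reversed and × 2: (-2)·(-20.2) = +40.4 kcal/mol
Since enthalpy is a state function, ΔH° = (3/2)·(-19.6) + (-1)·(-39.9) + (1/2)·(-26.8) + (-2)·(-20.2) = 37.5 kcal/mol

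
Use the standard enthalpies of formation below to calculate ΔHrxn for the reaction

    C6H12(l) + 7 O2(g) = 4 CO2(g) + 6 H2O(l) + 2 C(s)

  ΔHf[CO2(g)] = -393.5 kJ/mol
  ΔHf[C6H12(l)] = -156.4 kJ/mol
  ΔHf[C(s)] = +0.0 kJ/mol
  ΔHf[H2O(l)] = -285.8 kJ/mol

Products: 4·(-393.5) + 6·(-285.8) + 2·(+0.0) = -3288.8
Reactants: 1·(-156.4) + 7·(+0.0) = -156.4
ΔHrxn = (-3288.8) − (-156.4) = -3132.4 kJ/mol

ΔHrxn = -3132.4 kJ/mol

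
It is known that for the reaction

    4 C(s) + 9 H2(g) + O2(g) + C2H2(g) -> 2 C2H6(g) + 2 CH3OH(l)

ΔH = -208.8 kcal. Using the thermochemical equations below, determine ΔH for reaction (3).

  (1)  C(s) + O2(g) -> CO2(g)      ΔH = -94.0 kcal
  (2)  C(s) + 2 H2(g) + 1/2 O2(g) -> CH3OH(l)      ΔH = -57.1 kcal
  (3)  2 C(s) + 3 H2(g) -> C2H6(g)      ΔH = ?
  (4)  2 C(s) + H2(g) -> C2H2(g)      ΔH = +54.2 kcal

ΔH = -20.2 kcal

(1): not needed.
(2) × 2: (2)·(-57.1) = -114.2 kcal
(3) × 2: contributes 2·x
(4) reversed: -54.2 kcal
-208.8 = (-114.2) + (-54.2) + 2·x
x = (-208.8 − (-168.4)) / (2) = -20.2 kcal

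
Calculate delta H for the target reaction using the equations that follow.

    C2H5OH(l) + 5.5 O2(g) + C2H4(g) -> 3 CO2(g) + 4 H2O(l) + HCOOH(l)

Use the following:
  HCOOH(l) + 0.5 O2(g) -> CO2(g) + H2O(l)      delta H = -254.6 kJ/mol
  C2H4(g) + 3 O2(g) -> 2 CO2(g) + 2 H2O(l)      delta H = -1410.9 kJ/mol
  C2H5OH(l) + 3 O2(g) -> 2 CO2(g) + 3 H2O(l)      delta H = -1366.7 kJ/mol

delta H = -2523.0 kJ/mol

equation 1 reversed: +254.6 kJ/mol
equation 2 as written: -1410.9 kJ/mol
equation 3 as written: -1366.7 kJ/mol
delta H = (+254.6) + (-1410.9) + (-1366.7) = -2523.0 kJ/mol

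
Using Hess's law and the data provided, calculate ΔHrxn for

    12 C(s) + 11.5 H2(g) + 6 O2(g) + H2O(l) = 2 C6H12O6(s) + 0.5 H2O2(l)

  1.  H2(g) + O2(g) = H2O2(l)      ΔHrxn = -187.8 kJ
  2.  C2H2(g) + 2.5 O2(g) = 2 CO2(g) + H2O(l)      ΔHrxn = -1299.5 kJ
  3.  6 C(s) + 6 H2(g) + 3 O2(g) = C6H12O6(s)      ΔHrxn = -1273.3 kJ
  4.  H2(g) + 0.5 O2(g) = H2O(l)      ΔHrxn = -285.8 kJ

eq. 1 × 1/2 (×1/2 to match 1/2 H2O2(l) in the target): (1/2)·(-187.8) = -93.9 kJ
eq. 2: not needed (C2H2(g) appears nowhere else).
eq. 3 × 2 (scale by 2 for the 2 C6H12O6(s)): (2)·(-1273.3) = -2546.6 kJ
eq. 4 reversed: +285.8 kJ
ΔHrxn = (-93.9) + (-2546.6) + (+285.8) = -2354.7 kJ

ΔHrxn = -2354.7 kJ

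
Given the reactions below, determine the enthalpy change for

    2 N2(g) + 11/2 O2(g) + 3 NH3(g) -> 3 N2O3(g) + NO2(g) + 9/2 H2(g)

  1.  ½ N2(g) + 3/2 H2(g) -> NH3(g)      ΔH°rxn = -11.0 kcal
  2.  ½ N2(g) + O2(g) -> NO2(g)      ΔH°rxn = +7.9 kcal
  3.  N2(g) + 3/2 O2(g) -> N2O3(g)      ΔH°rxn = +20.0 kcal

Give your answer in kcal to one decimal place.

eq. 1 reversed and × 3: (-3)·(-11.0) = +33.0 kcal
eq. 2 as written: +7.9 kcal
eq. 3 × 3: (3)·(+20.0) = +60.0 kcal
ΔH°rxn = (-3)·(-11.0) + (1)·(+7.9) + (3)·(+20.0) = 100.9 kcal

ΔH°rxn = 100.9 kcal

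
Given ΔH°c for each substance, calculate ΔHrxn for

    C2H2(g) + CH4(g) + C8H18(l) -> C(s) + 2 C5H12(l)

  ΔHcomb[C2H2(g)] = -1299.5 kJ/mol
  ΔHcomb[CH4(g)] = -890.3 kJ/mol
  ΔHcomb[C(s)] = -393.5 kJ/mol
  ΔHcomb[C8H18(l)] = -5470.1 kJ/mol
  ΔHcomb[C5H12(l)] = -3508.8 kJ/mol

Using ΔH = Σ nΔHc°(reactants) − Σ nΔHc°(products):
= [1·(-1299.5) + 1·(-890.3) + 1·(-5470.1)] − [1·(-393.5) + 2·(-3508.8)]
= -248.8 kJ/mol

ΔHrxn = -248.8 kJ/mol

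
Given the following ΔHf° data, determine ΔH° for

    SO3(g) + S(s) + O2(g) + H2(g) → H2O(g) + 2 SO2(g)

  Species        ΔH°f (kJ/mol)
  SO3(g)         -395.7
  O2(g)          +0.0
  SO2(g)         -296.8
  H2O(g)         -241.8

Products: 1·(-241.8) + 2·(-296.8) = -835.4
Reactants: 1·(-395.7) + 1·(+0.0) + 1·(+0.0) + 1·(+0.0) = -395.7
ΔH° = (-835.4) − (-395.7) = -439.7 kJ/mol

ΔH° = -439.7 kJ/mol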